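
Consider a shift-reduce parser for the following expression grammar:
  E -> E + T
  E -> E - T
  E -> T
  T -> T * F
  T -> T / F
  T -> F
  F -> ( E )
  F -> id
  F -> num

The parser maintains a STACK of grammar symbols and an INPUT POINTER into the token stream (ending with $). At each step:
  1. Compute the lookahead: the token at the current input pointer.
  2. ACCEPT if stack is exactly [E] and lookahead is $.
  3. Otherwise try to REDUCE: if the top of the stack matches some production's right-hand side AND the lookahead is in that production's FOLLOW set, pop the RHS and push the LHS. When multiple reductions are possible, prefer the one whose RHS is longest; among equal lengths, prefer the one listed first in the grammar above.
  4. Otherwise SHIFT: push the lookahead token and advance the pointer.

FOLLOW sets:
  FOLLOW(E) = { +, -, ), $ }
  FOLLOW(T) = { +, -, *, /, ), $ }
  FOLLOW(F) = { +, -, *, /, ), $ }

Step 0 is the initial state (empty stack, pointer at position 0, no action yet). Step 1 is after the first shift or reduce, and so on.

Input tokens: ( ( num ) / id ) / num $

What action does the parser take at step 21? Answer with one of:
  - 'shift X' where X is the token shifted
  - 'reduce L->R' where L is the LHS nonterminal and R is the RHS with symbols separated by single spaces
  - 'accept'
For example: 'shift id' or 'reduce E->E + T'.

Answer: reduce T->T / F

Derivation:
Step 1: shift (. Stack=[(] ptr=1 lookahead=( remaining=[( num ) / id ) / num $]
Step 2: shift (. Stack=[( (] ptr=2 lookahead=num remaining=[num ) / id ) / num $]
Step 3: shift num. Stack=[( ( num] ptr=3 lookahead=) remaining=[) / id ) / num $]
Step 4: reduce F->num. Stack=[( ( F] ptr=3 lookahead=) remaining=[) / id ) / num $]
Step 5: reduce T->F. Stack=[( ( T] ptr=3 lookahead=) remaining=[) / id ) / num $]
Step 6: reduce E->T. Stack=[( ( E] ptr=3 lookahead=) remaining=[) / id ) / num $]
Step 7: shift ). Stack=[( ( E )] ptr=4 lookahead=/ remaining=[/ id ) / num $]
Step 8: reduce F->( E ). Stack=[( F] ptr=4 lookahead=/ remaining=[/ id ) / num $]
Step 9: reduce T->F. Stack=[( T] ptr=4 lookahead=/ remaining=[/ id ) / num $]
Step 10: shift /. Stack=[( T /] ptr=5 lookahead=id remaining=[id ) / num $]
Step 11: shift id. Stack=[( T / id] ptr=6 lookahead=) remaining=[) / num $]
Step 12: reduce F->id. Stack=[( T / F] ptr=6 lookahead=) remaining=[) / num $]
Step 13: reduce T->T / F. Stack=[( T] ptr=6 lookahead=) remaining=[) / num $]
Step 14: reduce E->T. Stack=[( E] ptr=6 lookahead=) remaining=[) / num $]
Step 15: shift ). Stack=[( E )] ptr=7 lookahead=/ remaining=[/ num $]
Step 16: reduce F->( E ). Stack=[F] ptr=7 lookahead=/ remaining=[/ num $]
Step 17: reduce T->F. Stack=[T] ptr=7 lookahead=/ remaining=[/ num $]
Step 18: shift /. Stack=[T /] ptr=8 lookahead=num remaining=[num $]
Step 19: shift num. Stack=[T / num] ptr=9 lookahead=$ remaining=[$]
Step 20: reduce F->num. Stack=[T / F] ptr=9 lookahead=$ remaining=[$]
Step 21: reduce T->T / F. Stack=[T] ptr=9 lookahead=$ remaining=[$]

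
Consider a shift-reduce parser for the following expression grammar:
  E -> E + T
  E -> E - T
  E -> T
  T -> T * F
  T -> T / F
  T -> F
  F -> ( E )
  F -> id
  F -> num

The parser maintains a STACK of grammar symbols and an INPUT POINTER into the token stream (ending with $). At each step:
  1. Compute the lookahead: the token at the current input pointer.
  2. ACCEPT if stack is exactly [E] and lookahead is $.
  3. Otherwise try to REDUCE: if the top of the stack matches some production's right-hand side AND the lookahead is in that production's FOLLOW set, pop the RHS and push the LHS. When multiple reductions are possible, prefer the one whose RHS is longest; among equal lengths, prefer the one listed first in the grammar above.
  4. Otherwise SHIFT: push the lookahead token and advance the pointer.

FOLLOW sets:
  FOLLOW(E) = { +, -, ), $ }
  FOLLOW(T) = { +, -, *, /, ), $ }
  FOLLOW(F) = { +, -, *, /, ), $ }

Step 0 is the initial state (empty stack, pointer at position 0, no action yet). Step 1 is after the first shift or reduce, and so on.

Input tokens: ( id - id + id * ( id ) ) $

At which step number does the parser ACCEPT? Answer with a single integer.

Step 1: shift (. Stack=[(] ptr=1 lookahead=id remaining=[id - id + id * ( id ) ) $]
Step 2: shift id. Stack=[( id] ptr=2 lookahead=- remaining=[- id + id * ( id ) ) $]
Step 3: reduce F->id. Stack=[( F] ptr=2 lookahead=- remaining=[- id + id * ( id ) ) $]
Step 4: reduce T->F. Stack=[( T] ptr=2 lookahead=- remaining=[- id + id * ( id ) ) $]
Step 5: reduce E->T. Stack=[( E] ptr=2 lookahead=- remaining=[- id + id * ( id ) ) $]
Step 6: shift -. Stack=[( E -] ptr=3 lookahead=id remaining=[id + id * ( id ) ) $]
Step 7: shift id. Stack=[( E - id] ptr=4 lookahead=+ remaining=[+ id * ( id ) ) $]
Step 8: reduce F->id. Stack=[( E - F] ptr=4 lookahead=+ remaining=[+ id * ( id ) ) $]
Step 9: reduce T->F. Stack=[( E - T] ptr=4 lookahead=+ remaining=[+ id * ( id ) ) $]
Step 10: reduce E->E - T. Stack=[( E] ptr=4 lookahead=+ remaining=[+ id * ( id ) ) $]
Step 11: shift +. Stack=[( E +] ptr=5 lookahead=id remaining=[id * ( id ) ) $]
Step 12: shift id. Stack=[( E + id] ptr=6 lookahead=* remaining=[* ( id ) ) $]
Step 13: reduce F->id. Stack=[( E + F] ptr=6 lookahead=* remaining=[* ( id ) ) $]
Step 14: reduce T->F. Stack=[( E + T] ptr=6 lookahead=* remaining=[* ( id ) ) $]
Step 15: shift *. Stack=[( E + T *] ptr=7 lookahead=( remaining=[( id ) ) $]
Step 16: shift (. Stack=[( E + T * (] ptr=8 lookahead=id remaining=[id ) ) $]
Step 17: shift id. Stack=[( E + T * ( id] ptr=9 lookahead=) remaining=[) ) $]
Step 18: reduce F->id. Stack=[( E + T * ( F] ptr=9 lookahead=) remaining=[) ) $]
Step 19: reduce T->F. Stack=[( E + T * ( T] ptr=9 lookahead=) remaining=[) ) $]
Step 20: reduce E->T. Stack=[( E + T * ( E] ptr=9 lookahead=) remaining=[) ) $]
Step 21: shift ). Stack=[( E + T * ( E )] ptr=10 lookahead=) remaining=[) $]
Step 22: reduce F->( E ). Stack=[( E + T * F] ptr=10 lookahead=) remaining=[) $]
Step 23: reduce T->T * F. Stack=[( E + T] ptr=10 lookahead=) remaining=[) $]
Step 24: reduce E->E + T. Stack=[( E] ptr=10 lookahead=) remaining=[) $]
Step 25: shift ). Stack=[( E )] ptr=11 lookahead=$ remaining=[$]
Step 26: reduce F->( E ). Stack=[F] ptr=11 lookahead=$ remaining=[$]
Step 27: reduce T->F. Stack=[T] ptr=11 lookahead=$ remaining=[$]
Step 28: reduce E->T. Stack=[E] ptr=11 lookahead=$ remaining=[$]
Step 29: accept. Stack=[E] ptr=11 lookahead=$ remaining=[$]

Answer: 29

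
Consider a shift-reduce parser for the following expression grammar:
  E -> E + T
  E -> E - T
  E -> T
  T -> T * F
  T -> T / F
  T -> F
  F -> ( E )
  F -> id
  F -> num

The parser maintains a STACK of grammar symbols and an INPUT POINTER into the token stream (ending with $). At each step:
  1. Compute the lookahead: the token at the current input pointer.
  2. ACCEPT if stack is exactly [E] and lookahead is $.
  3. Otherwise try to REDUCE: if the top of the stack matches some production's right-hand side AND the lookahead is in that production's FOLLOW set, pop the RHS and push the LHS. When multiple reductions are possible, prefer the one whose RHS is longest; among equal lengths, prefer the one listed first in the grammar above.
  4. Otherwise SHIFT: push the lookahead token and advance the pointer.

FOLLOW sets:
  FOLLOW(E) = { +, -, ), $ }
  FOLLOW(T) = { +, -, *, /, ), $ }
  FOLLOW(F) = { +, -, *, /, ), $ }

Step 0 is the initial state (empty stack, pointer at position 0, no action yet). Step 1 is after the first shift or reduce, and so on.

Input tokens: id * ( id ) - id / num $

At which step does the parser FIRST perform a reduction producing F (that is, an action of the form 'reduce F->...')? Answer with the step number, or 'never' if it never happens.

Answer: 2

Derivation:
Step 1: shift id. Stack=[id] ptr=1 lookahead=* remaining=[* ( id ) - id / num $]
Step 2: reduce F->id. Stack=[F] ptr=1 lookahead=* remaining=[* ( id ) - id / num $]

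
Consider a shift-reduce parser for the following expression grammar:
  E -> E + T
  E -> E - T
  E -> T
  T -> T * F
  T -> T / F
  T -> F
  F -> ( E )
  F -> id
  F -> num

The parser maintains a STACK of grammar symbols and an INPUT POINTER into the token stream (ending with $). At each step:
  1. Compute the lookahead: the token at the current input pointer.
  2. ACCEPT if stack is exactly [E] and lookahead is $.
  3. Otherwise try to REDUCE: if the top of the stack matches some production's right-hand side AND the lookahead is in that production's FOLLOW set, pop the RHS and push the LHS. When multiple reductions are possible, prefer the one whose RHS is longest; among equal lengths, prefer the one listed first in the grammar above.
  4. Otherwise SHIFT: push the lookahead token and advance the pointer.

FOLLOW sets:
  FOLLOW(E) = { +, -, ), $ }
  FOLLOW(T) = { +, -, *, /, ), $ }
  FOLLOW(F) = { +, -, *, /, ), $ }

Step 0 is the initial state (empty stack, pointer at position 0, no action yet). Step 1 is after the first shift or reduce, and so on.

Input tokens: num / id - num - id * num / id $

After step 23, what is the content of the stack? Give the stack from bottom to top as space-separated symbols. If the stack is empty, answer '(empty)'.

Answer: E - T / id

Derivation:
Step 1: shift num. Stack=[num] ptr=1 lookahead=/ remaining=[/ id - num - id * num / id $]
Step 2: reduce F->num. Stack=[F] ptr=1 lookahead=/ remaining=[/ id - num - id * num / id $]
Step 3: reduce T->F. Stack=[T] ptr=1 lookahead=/ remaining=[/ id - num - id * num / id $]
Step 4: shift /. Stack=[T /] ptr=2 lookahead=id remaining=[id - num - id * num / id $]
Step 5: shift id. Stack=[T / id] ptr=3 lookahead=- remaining=[- num - id * num / id $]
Step 6: reduce F->id. Stack=[T / F] ptr=3 lookahead=- remaining=[- num - id * num / id $]
Step 7: reduce T->T / F. Stack=[T] ptr=3 lookahead=- remaining=[- num - id * num / id $]
Step 8: reduce E->T. Stack=[E] ptr=3 lookahead=- remaining=[- num - id * num / id $]
Step 9: shift -. Stack=[E -] ptr=4 lookahead=num remaining=[num - id * num / id $]
Step 10: shift num. Stack=[E - num] ptr=5 lookahead=- remaining=[- id * num / id $]
Step 11: reduce F->num. Stack=[E - F] ptr=5 lookahead=- remaining=[- id * num / id $]
Step 12: reduce T->F. Stack=[E - T] ptr=5 lookahead=- remaining=[- id * num / id $]
Step 13: reduce E->E - T. Stack=[E] ptr=5 lookahead=- remaining=[- id * num / id $]
Step 14: shift -. Stack=[E -] ptr=6 lookahead=id remaining=[id * num / id $]
Step 15: shift id. Stack=[E - id] ptr=7 lookahead=* remaining=[* num / id $]
Step 16: reduce F->id. Stack=[E - F] ptr=7 lookahead=* remaining=[* num / id $]
Step 17: reduce T->F. Stack=[E - T] ptr=7 lookahead=* remaining=[* num / id $]
Step 18: shift *. Stack=[E - T *] ptr=8 lookahead=num remaining=[num / id $]
Step 19: shift num. Stack=[E - T * num] ptr=9 lookahead=/ remaining=[/ id $]
Step 20: reduce F->num. Stack=[E - T * F] ptr=9 lookahead=/ remaining=[/ id $]
Step 21: reduce T->T * F. Stack=[E - T] ptr=9 lookahead=/ remaining=[/ id $]
Step 22: shift /. Stack=[E - T /] ptr=10 lookahead=id remaining=[id $]
Step 23: shift id. Stack=[E - T / id] ptr=11 lookahead=$ remaining=[$]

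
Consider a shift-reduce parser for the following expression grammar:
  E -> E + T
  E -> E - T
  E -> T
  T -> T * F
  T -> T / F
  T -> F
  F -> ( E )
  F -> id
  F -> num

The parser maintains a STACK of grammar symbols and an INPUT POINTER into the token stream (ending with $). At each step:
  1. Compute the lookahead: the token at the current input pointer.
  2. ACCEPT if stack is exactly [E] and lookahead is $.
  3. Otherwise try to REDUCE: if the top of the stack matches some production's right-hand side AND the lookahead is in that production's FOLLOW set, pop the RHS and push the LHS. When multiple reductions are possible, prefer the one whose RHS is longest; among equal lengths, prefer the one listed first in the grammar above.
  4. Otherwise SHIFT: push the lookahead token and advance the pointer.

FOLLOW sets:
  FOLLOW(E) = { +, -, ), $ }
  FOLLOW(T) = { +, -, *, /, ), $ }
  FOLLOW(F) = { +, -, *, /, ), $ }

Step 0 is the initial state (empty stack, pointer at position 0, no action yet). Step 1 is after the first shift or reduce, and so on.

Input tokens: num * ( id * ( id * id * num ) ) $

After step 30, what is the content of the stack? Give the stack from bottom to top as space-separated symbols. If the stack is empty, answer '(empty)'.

Answer: E

Derivation:
Step 1: shift num. Stack=[num] ptr=1 lookahead=* remaining=[* ( id * ( id * id * num ) ) $]
Step 2: reduce F->num. Stack=[F] ptr=1 lookahead=* remaining=[* ( id * ( id * id * num ) ) $]
Step 3: reduce T->F. Stack=[T] ptr=1 lookahead=* remaining=[* ( id * ( id * id * num ) ) $]
Step 4: shift *. Stack=[T *] ptr=2 lookahead=( remaining=[( id * ( id * id * num ) ) $]
Step 5: shift (. Stack=[T * (] ptr=3 lookahead=id remaining=[id * ( id * id * num ) ) $]
Step 6: shift id. Stack=[T * ( id] ptr=4 lookahead=* remaining=[* ( id * id * num ) ) $]
Step 7: reduce F->id. Stack=[T * ( F] ptr=4 lookahead=* remaining=[* ( id * id * num ) ) $]
Step 8: reduce T->F. Stack=[T * ( T] ptr=4 lookahead=* remaining=[* ( id * id * num ) ) $]
Step 9: shift *. Stack=[T * ( T *] ptr=5 lookahead=( remaining=[( id * id * num ) ) $]
Step 10: shift (. Stack=[T * ( T * (] ptr=6 lookahead=id remaining=[id * id * num ) ) $]
Step 11: shift id. Stack=[T * ( T * ( id] ptr=7 lookahead=* remaining=[* id * num ) ) $]
Step 12: reduce F->id. Stack=[T * ( T * ( F] ptr=7 lookahead=* remaining=[* id * num ) ) $]
Step 13: reduce T->F. Stack=[T * ( T * ( T] ptr=7 lookahead=* remaining=[* id * num ) ) $]
Step 14: shift *. Stack=[T * ( T * ( T *] ptr=8 lookahead=id remaining=[id * num ) ) $]
Step 15: shift id. Stack=[T * ( T * ( T * id] ptr=9 lookahead=* remaining=[* num ) ) $]
Step 16: reduce F->id. Stack=[T * ( T * ( T * F] ptr=9 lookahead=* remaining=[* num ) ) $]
Step 17: reduce T->T * F. Stack=[T * ( T * ( T] ptr=9 lookahead=* remaining=[* num ) ) $]
Step 18: shift *. Stack=[T * ( T * ( T *] ptr=10 lookahead=num remaining=[num ) ) $]
Step 19: shift num. Stack=[T * ( T * ( T * num] ptr=11 lookahead=) remaining=[) ) $]
Step 20: reduce F->num. Stack=[T * ( T * ( T * F] ptr=11 lookahead=) remaining=[) ) $]
Step 21: reduce T->T * F. Stack=[T * ( T * ( T] ptr=11 lookahead=) remaining=[) ) $]
Step 22: reduce E->T. Stack=[T * ( T * ( E] ptr=11 lookahead=) remaining=[) ) $]
Step 23: shift ). Stack=[T * ( T * ( E )] ptr=12 lookahead=) remaining=[) $]
Step 24: reduce F->( E ). Stack=[T * ( T * F] ptr=12 lookahead=) remaining=[) $]
Step 25: reduce T->T * F. Stack=[T * ( T] ptr=12 lookahead=) remaining=[) $]
Step 26: reduce E->T. Stack=[T * ( E] ptr=12 lookahead=) remaining=[) $]
Step 27: shift ). Stack=[T * ( E )] ptr=13 lookahead=$ remaining=[$]
Step 28: reduce F->( E ). Stack=[T * F] ptr=13 lookahead=$ remaining=[$]
Step 29: reduce T->T * F. Stack=[T] ptr=13 lookahead=$ remaining=[$]
Step 30: reduce E->T. Stack=[E] ptr=13 lookahead=$ remaining=[$]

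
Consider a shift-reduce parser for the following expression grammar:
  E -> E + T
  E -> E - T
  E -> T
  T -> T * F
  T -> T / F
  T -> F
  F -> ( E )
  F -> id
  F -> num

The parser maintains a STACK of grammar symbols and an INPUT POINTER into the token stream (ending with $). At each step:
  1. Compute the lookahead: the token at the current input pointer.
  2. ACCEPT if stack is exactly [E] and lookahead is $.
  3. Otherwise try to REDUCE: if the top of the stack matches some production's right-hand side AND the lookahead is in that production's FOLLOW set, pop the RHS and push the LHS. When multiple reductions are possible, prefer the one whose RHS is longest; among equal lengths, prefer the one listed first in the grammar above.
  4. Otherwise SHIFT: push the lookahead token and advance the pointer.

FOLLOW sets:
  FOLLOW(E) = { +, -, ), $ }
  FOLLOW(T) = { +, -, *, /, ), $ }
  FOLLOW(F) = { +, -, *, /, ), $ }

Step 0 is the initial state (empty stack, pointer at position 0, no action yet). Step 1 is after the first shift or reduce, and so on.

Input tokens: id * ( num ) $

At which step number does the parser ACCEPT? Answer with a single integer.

Step 1: shift id. Stack=[id] ptr=1 lookahead=* remaining=[* ( num ) $]
Step 2: reduce F->id. Stack=[F] ptr=1 lookahead=* remaining=[* ( num ) $]
Step 3: reduce T->F. Stack=[T] ptr=1 lookahead=* remaining=[* ( num ) $]
Step 4: shift *. Stack=[T *] ptr=2 lookahead=( remaining=[( num ) $]
Step 5: shift (. Stack=[T * (] ptr=3 lookahead=num remaining=[num ) $]
Step 6: shift num. Stack=[T * ( num] ptr=4 lookahead=) remaining=[) $]
Step 7: reduce F->num. Stack=[T * ( F] ptr=4 lookahead=) remaining=[) $]
Step 8: reduce T->F. Stack=[T * ( T] ptr=4 lookahead=) remaining=[) $]
Step 9: reduce E->T. Stack=[T * ( E] ptr=4 lookahead=) remaining=[) $]
Step 10: shift ). Stack=[T * ( E )] ptr=5 lookahead=$ remaining=[$]
Step 11: reduce F->( E ). Stack=[T * F] ptr=5 lookahead=$ remaining=[$]
Step 12: reduce T->T * F. Stack=[T] ptr=5 lookahead=$ remaining=[$]
Step 13: reduce E->T. Stack=[E] ptr=5 lookahead=$ remaining=[$]
Step 14: accept. Stack=[E] ptr=5 lookahead=$ remaining=[$]

Answer: 14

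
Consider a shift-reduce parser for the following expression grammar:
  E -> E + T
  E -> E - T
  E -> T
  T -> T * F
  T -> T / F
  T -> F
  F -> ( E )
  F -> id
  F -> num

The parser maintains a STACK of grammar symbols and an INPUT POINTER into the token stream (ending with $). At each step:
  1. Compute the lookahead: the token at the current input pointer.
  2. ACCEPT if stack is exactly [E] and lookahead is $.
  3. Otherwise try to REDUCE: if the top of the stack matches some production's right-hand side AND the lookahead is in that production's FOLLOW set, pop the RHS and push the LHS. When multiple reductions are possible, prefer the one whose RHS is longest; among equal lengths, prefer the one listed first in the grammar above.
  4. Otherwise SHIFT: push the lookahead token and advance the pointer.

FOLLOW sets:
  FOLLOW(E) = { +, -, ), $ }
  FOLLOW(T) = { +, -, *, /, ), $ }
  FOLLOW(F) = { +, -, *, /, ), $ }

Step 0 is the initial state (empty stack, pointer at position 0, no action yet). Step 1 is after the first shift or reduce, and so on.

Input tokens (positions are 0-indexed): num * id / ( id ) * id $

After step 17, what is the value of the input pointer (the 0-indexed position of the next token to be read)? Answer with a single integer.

Answer: 8

Derivation:
Step 1: shift num. Stack=[num] ptr=1 lookahead=* remaining=[* id / ( id ) * id $]
Step 2: reduce F->num. Stack=[F] ptr=1 lookahead=* remaining=[* id / ( id ) * id $]
Step 3: reduce T->F. Stack=[T] ptr=1 lookahead=* remaining=[* id / ( id ) * id $]
Step 4: shift *. Stack=[T *] ptr=2 lookahead=id remaining=[id / ( id ) * id $]
Step 5: shift id. Stack=[T * id] ptr=3 lookahead=/ remaining=[/ ( id ) * id $]
Step 6: reduce F->id. Stack=[T * F] ptr=3 lookahead=/ remaining=[/ ( id ) * id $]
Step 7: reduce T->T * F. Stack=[T] ptr=3 lookahead=/ remaining=[/ ( id ) * id $]
Step 8: shift /. Stack=[T /] ptr=4 lookahead=( remaining=[( id ) * id $]
Step 9: shift (. Stack=[T / (] ptr=5 lookahead=id remaining=[id ) * id $]
Step 10: shift id. Stack=[T / ( id] ptr=6 lookahead=) remaining=[) * id $]
Step 11: reduce F->id. Stack=[T / ( F] ptr=6 lookahead=) remaining=[) * id $]
Step 12: reduce T->F. Stack=[T / ( T] ptr=6 lookahead=) remaining=[) * id $]
Step 13: reduce E->T. Stack=[T / ( E] ptr=6 lookahead=) remaining=[) * id $]
Step 14: shift ). Stack=[T / ( E )] ptr=7 lookahead=* remaining=[* id $]
Step 15: reduce F->( E ). Stack=[T / F] ptr=7 lookahead=* remaining=[* id $]
Step 16: reduce T->T / F. Stack=[T] ptr=7 lookahead=* remaining=[* id $]
Step 17: shift *. Stack=[T *] ptr=8 lookahead=id remaining=[id $]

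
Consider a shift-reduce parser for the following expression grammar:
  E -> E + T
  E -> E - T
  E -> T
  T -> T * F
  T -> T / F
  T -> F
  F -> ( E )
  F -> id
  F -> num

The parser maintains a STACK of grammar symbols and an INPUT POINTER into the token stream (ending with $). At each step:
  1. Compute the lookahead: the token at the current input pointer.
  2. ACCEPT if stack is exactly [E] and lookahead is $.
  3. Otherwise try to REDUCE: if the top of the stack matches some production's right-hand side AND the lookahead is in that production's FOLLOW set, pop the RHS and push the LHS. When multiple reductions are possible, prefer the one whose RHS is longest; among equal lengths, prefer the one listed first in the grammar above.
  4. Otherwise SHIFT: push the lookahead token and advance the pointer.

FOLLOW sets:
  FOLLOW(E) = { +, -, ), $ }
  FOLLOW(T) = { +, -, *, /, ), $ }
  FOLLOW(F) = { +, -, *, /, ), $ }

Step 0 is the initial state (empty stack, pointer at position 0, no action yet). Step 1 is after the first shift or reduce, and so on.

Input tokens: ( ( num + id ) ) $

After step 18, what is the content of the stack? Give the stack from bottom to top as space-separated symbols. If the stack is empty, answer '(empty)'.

Answer: T

Derivation:
Step 1: shift (. Stack=[(] ptr=1 lookahead=( remaining=[( num + id ) ) $]
Step 2: shift (. Stack=[( (] ptr=2 lookahead=num remaining=[num + id ) ) $]
Step 3: shift num. Stack=[( ( num] ptr=3 lookahead=+ remaining=[+ id ) ) $]
Step 4: reduce F->num. Stack=[( ( F] ptr=3 lookahead=+ remaining=[+ id ) ) $]
Step 5: reduce T->F. Stack=[( ( T] ptr=3 lookahead=+ remaining=[+ id ) ) $]
Step 6: reduce E->T. Stack=[( ( E] ptr=3 lookahead=+ remaining=[+ id ) ) $]
Step 7: shift +. Stack=[( ( E +] ptr=4 lookahead=id remaining=[id ) ) $]
Step 8: shift id. Stack=[( ( E + id] ptr=5 lookahead=) remaining=[) ) $]
Step 9: reduce F->id. Stack=[( ( E + F] ptr=5 lookahead=) remaining=[) ) $]
Step 10: reduce T->F. Stack=[( ( E + T] ptr=5 lookahead=) remaining=[) ) $]
Step 11: reduce E->E + T. Stack=[( ( E] ptr=5 lookahead=) remaining=[) ) $]
Step 12: shift ). Stack=[( ( E )] ptr=6 lookahead=) remaining=[) $]
Step 13: reduce F->( E ). Stack=[( F] ptr=6 lookahead=) remaining=[) $]
Step 14: reduce T->F. Stack=[( T] ptr=6 lookahead=) remaining=[) $]
Step 15: reduce E->T. Stack=[( E] ptr=6 lookahead=) remaining=[) $]
Step 16: shift ). Stack=[( E )] ptr=7 lookahead=$ remaining=[$]
Step 17: reduce F->( E ). Stack=[F] ptr=7 lookahead=$ remaining=[$]
Step 18: reduce T->F. Stack=[T] ptr=7 lookahead=$ remaining=[$]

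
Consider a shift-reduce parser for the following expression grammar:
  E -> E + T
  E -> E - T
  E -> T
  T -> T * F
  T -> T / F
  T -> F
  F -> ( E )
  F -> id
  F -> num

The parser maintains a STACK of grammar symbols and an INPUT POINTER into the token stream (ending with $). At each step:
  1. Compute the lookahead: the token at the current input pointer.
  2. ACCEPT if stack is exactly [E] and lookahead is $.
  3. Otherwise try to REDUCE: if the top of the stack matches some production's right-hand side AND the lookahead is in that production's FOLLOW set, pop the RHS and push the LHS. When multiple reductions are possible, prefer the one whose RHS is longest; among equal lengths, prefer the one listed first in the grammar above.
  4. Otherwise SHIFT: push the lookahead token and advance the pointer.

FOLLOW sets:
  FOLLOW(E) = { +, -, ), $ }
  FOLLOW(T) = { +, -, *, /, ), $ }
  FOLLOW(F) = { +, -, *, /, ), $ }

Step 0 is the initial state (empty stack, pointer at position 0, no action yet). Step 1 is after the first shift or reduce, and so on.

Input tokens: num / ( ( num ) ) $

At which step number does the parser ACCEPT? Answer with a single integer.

Answer: 19

Derivation:
Step 1: shift num. Stack=[num] ptr=1 lookahead=/ remaining=[/ ( ( num ) ) $]
Step 2: reduce F->num. Stack=[F] ptr=1 lookahead=/ remaining=[/ ( ( num ) ) $]
Step 3: reduce T->F. Stack=[T] ptr=1 lookahead=/ remaining=[/ ( ( num ) ) $]
Step 4: shift /. Stack=[T /] ptr=2 lookahead=( remaining=[( ( num ) ) $]
Step 5: shift (. Stack=[T / (] ptr=3 lookahead=( remaining=[( num ) ) $]
Step 6: shift (. Stack=[T / ( (] ptr=4 lookahead=num remaining=[num ) ) $]
Step 7: shift num. Stack=[T / ( ( num] ptr=5 lookahead=) remaining=[) ) $]
Step 8: reduce F->num. Stack=[T / ( ( F] ptr=5 lookahead=) remaining=[) ) $]
Step 9: reduce T->F. Stack=[T / ( ( T] ptr=5 lookahead=) remaining=[) ) $]
Step 10: reduce E->T. Stack=[T / ( ( E] ptr=5 lookahead=) remaining=[) ) $]
Step 11: shift ). Stack=[T / ( ( E )] ptr=6 lookahead=) remaining=[) $]
Step 12: reduce F->( E ). Stack=[T / ( F] ptr=6 lookahead=) remaining=[) $]
Step 13: reduce T->F. Stack=[T / ( T] ptr=6 lookahead=) remaining=[) $]
Step 14: reduce E->T. Stack=[T / ( E] ptr=6 lookahead=) remaining=[) $]
Step 15: shift ). Stack=[T / ( E )] ptr=7 lookahead=$ remaining=[$]
Step 16: reduce F->( E ). Stack=[T / F] ptr=7 lookahead=$ remaining=[$]
Step 17: reduce T->T / F. Stack=[T] ptr=7 lookahead=$ remaining=[$]
Step 18: reduce E->T. Stack=[E] ptr=7 lookahead=$ remaining=[$]
Step 19: accept. Stack=[E] ptr=7 lookahead=$ remaining=[$]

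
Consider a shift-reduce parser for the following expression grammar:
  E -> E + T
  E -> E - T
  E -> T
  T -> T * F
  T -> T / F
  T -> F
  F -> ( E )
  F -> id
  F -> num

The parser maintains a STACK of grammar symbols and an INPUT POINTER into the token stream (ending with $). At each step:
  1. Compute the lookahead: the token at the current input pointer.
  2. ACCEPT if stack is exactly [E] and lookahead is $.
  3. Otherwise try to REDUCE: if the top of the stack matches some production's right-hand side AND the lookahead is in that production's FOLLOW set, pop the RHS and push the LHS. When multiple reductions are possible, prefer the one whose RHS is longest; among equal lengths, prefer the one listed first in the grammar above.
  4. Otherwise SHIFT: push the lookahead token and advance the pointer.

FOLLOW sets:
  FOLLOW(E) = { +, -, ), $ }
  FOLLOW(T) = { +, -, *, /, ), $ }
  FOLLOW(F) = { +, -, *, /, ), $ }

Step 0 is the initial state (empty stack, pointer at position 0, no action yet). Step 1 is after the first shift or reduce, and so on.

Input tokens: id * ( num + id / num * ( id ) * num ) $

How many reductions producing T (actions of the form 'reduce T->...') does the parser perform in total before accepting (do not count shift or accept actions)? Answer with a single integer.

Step 1: shift id. Stack=[id] ptr=1 lookahead=* remaining=[* ( num + id / num * ( id ) * num ) $]
Step 2: reduce F->id. Stack=[F] ptr=1 lookahead=* remaining=[* ( num + id / num * ( id ) * num ) $]
Step 3: reduce T->F. Stack=[T] ptr=1 lookahead=* remaining=[* ( num + id / num * ( id ) * num ) $]
Step 4: shift *. Stack=[T *] ptr=2 lookahead=( remaining=[( num + id / num * ( id ) * num ) $]
Step 5: shift (. Stack=[T * (] ptr=3 lookahead=num remaining=[num + id / num * ( id ) * num ) $]
Step 6: shift num. Stack=[T * ( num] ptr=4 lookahead=+ remaining=[+ id / num * ( id ) * num ) $]
Step 7: reduce F->num. Stack=[T * ( F] ptr=4 lookahead=+ remaining=[+ id / num * ( id ) * num ) $]
Step 8: reduce T->F. Stack=[T * ( T] ptr=4 lookahead=+ remaining=[+ id / num * ( id ) * num ) $]
Step 9: reduce E->T. Stack=[T * ( E] ptr=4 lookahead=+ remaining=[+ id / num * ( id ) * num ) $]
Step 10: shift +. Stack=[T * ( E +] ptr=5 lookahead=id remaining=[id / num * ( id ) * num ) $]
Step 11: shift id. Stack=[T * ( E + id] ptr=6 lookahead=/ remaining=[/ num * ( id ) * num ) $]
Step 12: reduce F->id. Stack=[T * ( E + F] ptr=6 lookahead=/ remaining=[/ num * ( id ) * num ) $]
Step 13: reduce T->F. Stack=[T * ( E + T] ptr=6 lookahead=/ remaining=[/ num * ( id ) * num ) $]
Step 14: shift /. Stack=[T * ( E + T /] ptr=7 lookahead=num remaining=[num * ( id ) * num ) $]
Step 15: shift num. Stack=[T * ( E + T / num] ptr=8 lookahead=* remaining=[* ( id ) * num ) $]
Step 16: reduce F->num. Stack=[T * ( E + T / F] ptr=8 lookahead=* remaining=[* ( id ) * num ) $]
Step 17: reduce T->T / F. Stack=[T * ( E + T] ptr=8 lookahead=* remaining=[* ( id ) * num ) $]
Step 18: shift *. Stack=[T * ( E + T *] ptr=9 lookahead=( remaining=[( id ) * num ) $]
Step 19: shift (. Stack=[T * ( E + T * (] ptr=10 lookahead=id remaining=[id ) * num ) $]
Step 20: shift id. Stack=[T * ( E + T * ( id] ptr=11 lookahead=) remaining=[) * num ) $]
Step 21: reduce F->id. Stack=[T * ( E + T * ( F] ptr=11 lookahead=) remaining=[) * num ) $]
Step 22: reduce T->F. Stack=[T * ( E + T * ( T] ptr=11 lookahead=) remaining=[) * num ) $]
Step 23: reduce E->T. Stack=[T * ( E + T * ( E] ptr=11 lookahead=) remaining=[) * num ) $]
Step 24: shift ). Stack=[T * ( E + T * ( E )] ptr=12 lookahead=* remaining=[* num ) $]
Step 25: reduce F->( E ). Stack=[T * ( E + T * F] ptr=12 lookahead=* remaining=[* num ) $]
Step 26: reduce T->T * F. Stack=[T * ( E + T] ptr=12 lookahead=* remaining=[* num ) $]
Step 27: shift *. Stack=[T * ( E + T *] ptr=13 lookahead=num remaining=[num ) $]
Step 28: shift num. Stack=[T * ( E + T * num] ptr=14 lookahead=) remaining=[) $]
Step 29: reduce F->num. Stack=[T * ( E + T * F] ptr=14 lookahead=) remaining=[) $]
Step 30: reduce T->T * F. Stack=[T * ( E + T] ptr=14 lookahead=) remaining=[) $]
Step 31: reduce E->E + T. Stack=[T * ( E] ptr=14 lookahead=) remaining=[) $]
Step 32: shift ). Stack=[T * ( E )] ptr=15 lookahead=$ remaining=[$]
Step 33: reduce F->( E ). Stack=[T * F] ptr=15 lookahead=$ remaining=[$]
Step 34: reduce T->T * F. Stack=[T] ptr=15 lookahead=$ remaining=[$]
Step 35: reduce E->T. Stack=[E] ptr=15 lookahead=$ remaining=[$]
Step 36: accept. Stack=[E] ptr=15 lookahead=$ remaining=[$]

Answer: 8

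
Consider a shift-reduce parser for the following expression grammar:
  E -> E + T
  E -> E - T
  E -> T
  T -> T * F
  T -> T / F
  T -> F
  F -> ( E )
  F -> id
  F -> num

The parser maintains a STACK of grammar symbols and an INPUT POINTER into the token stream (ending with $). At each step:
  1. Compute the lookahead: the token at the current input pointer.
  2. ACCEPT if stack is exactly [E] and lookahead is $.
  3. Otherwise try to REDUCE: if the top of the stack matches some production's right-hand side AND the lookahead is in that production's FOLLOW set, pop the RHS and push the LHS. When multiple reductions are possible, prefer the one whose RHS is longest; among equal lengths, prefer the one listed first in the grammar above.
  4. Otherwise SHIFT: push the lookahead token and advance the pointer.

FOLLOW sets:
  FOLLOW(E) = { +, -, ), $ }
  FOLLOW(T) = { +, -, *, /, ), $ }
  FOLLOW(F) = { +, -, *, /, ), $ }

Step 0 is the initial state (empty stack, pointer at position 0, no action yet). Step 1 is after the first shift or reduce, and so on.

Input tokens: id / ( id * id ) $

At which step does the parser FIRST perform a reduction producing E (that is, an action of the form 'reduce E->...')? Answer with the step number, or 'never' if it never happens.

Answer: 13

Derivation:
Step 1: shift id. Stack=[id] ptr=1 lookahead=/ remaining=[/ ( id * id ) $]
Step 2: reduce F->id. Stack=[F] ptr=1 lookahead=/ remaining=[/ ( id * id ) $]
Step 3: reduce T->F. Stack=[T] ptr=1 lookahead=/ remaining=[/ ( id * id ) $]
Step 4: shift /. Stack=[T /] ptr=2 lookahead=( remaining=[( id * id ) $]
Step 5: shift (. Stack=[T / (] ptr=3 lookahead=id remaining=[id * id ) $]
Step 6: shift id. Stack=[T / ( id] ptr=4 lookahead=* remaining=[* id ) $]
Step 7: reduce F->id. Stack=[T / ( F] ptr=4 lookahead=* remaining=[* id ) $]
Step 8: reduce T->F. Stack=[T / ( T] ptr=4 lookahead=* remaining=[* id ) $]
Step 9: shift *. Stack=[T / ( T *] ptr=5 lookahead=id remaining=[id ) $]
Step 10: shift id. Stack=[T / ( T * id] ptr=6 lookahead=) remaining=[) $]
Step 11: reduce F->id. Stack=[T / ( T * F] ptr=6 lookahead=) remaining=[) $]
Step 12: reduce T->T * F. Stack=[T / ( T] ptr=6 lookahead=) remaining=[) $]
Step 13: reduce E->T. Stack=[T / ( E] ptr=6 lookahead=) remaining=[) $]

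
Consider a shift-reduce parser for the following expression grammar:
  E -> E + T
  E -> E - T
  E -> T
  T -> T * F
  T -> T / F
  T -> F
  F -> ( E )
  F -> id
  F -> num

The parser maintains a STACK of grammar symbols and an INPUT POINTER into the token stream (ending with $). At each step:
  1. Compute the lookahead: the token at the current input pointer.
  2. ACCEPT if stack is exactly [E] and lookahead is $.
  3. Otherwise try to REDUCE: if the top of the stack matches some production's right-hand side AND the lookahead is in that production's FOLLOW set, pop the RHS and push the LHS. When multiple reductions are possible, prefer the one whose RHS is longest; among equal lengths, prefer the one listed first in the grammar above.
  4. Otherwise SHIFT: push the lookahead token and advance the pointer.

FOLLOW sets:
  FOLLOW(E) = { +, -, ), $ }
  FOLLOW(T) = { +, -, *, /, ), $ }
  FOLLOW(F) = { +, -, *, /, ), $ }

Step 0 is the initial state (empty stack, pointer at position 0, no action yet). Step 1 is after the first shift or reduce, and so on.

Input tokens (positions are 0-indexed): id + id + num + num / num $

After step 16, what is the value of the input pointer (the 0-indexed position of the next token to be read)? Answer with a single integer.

Step 1: shift id. Stack=[id] ptr=1 lookahead=+ remaining=[+ id + num + num / num $]
Step 2: reduce F->id. Stack=[F] ptr=1 lookahead=+ remaining=[+ id + num + num / num $]
Step 3: reduce T->F. Stack=[T] ptr=1 lookahead=+ remaining=[+ id + num + num / num $]
Step 4: reduce E->T. Stack=[E] ptr=1 lookahead=+ remaining=[+ id + num + num / num $]
Step 5: shift +. Stack=[E +] ptr=2 lookahead=id remaining=[id + num + num / num $]
Step 6: shift id. Stack=[E + id] ptr=3 lookahead=+ remaining=[+ num + num / num $]
Step 7: reduce F->id. Stack=[E + F] ptr=3 lookahead=+ remaining=[+ num + num / num $]
Step 8: reduce T->F. Stack=[E + T] ptr=3 lookahead=+ remaining=[+ num + num / num $]
Step 9: reduce E->E + T. Stack=[E] ptr=3 lookahead=+ remaining=[+ num + num / num $]
Step 10: shift +. Stack=[E +] ptr=4 lookahead=num remaining=[num + num / num $]
Step 11: shift num. Stack=[E + num] ptr=5 lookahead=+ remaining=[+ num / num $]
Step 12: reduce F->num. Stack=[E + F] ptr=5 lookahead=+ remaining=[+ num / num $]
Step 13: reduce T->F. Stack=[E + T] ptr=5 lookahead=+ remaining=[+ num / num $]
Step 14: reduce E->E + T. Stack=[E] ptr=5 lookahead=+ remaining=[+ num / num $]
Step 15: shift +. Stack=[E +] ptr=6 lookahead=num remaining=[num / num $]
Step 16: shift num. Stack=[E + num] ptr=7 lookahead=/ remaining=[/ num $]

Answer: 7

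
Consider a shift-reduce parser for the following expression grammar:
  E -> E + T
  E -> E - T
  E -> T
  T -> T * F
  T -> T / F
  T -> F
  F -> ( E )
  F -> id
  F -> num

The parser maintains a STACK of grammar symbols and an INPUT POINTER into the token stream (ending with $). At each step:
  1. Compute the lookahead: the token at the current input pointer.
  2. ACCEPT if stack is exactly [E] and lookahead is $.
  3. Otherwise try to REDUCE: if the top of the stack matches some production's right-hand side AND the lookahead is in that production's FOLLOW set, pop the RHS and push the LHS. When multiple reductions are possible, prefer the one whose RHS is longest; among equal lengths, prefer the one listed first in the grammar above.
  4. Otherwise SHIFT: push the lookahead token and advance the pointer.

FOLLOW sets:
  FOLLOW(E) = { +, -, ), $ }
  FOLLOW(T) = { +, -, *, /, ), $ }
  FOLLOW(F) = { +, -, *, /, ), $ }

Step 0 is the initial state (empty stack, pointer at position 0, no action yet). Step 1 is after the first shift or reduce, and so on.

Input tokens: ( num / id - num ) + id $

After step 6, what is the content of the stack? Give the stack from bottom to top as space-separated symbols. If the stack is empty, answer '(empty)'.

Step 1: shift (. Stack=[(] ptr=1 lookahead=num remaining=[num / id - num ) + id $]
Step 2: shift num. Stack=[( num] ptr=2 lookahead=/ remaining=[/ id - num ) + id $]
Step 3: reduce F->num. Stack=[( F] ptr=2 lookahead=/ remaining=[/ id - num ) + id $]
Step 4: reduce T->F. Stack=[( T] ptr=2 lookahead=/ remaining=[/ id - num ) + id $]
Step 5: shift /. Stack=[( T /] ptr=3 lookahead=id remaining=[id - num ) + id $]
Step 6: shift id. Stack=[( T / id] ptr=4 lookahead=- remaining=[- num ) + id $]

Answer: ( T / id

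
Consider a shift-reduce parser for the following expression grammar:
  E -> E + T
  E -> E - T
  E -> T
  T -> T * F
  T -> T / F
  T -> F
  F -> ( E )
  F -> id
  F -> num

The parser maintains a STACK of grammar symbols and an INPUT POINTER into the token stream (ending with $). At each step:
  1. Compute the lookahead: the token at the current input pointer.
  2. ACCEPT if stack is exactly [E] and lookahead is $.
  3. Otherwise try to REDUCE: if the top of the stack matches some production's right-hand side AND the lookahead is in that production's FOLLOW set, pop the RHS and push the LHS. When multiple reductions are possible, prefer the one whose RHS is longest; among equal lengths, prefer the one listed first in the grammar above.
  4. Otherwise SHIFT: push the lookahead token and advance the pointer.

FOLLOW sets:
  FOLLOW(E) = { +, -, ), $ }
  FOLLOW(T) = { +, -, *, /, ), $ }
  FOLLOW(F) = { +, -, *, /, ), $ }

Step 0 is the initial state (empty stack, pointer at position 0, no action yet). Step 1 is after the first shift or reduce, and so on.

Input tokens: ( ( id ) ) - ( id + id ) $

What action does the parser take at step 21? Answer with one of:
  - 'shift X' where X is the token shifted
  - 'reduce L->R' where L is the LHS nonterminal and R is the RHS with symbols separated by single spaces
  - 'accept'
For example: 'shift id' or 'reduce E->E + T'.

Answer: shift +

Derivation:
Step 1: shift (. Stack=[(] ptr=1 lookahead=( remaining=[( id ) ) - ( id + id ) $]
Step 2: shift (. Stack=[( (] ptr=2 lookahead=id remaining=[id ) ) - ( id + id ) $]
Step 3: shift id. Stack=[( ( id] ptr=3 lookahead=) remaining=[) ) - ( id + id ) $]
Step 4: reduce F->id. Stack=[( ( F] ptr=3 lookahead=) remaining=[) ) - ( id + id ) $]
Step 5: reduce T->F. Stack=[( ( T] ptr=3 lookahead=) remaining=[) ) - ( id + id ) $]
Step 6: reduce E->T. Stack=[( ( E] ptr=3 lookahead=) remaining=[) ) - ( id + id ) $]
Step 7: shift ). Stack=[( ( E )] ptr=4 lookahead=) remaining=[) - ( id + id ) $]
Step 8: reduce F->( E ). Stack=[( F] ptr=4 lookahead=) remaining=[) - ( id + id ) $]
Step 9: reduce T->F. Stack=[( T] ptr=4 lookahead=) remaining=[) - ( id + id ) $]
Step 10: reduce E->T. Stack=[( E] ptr=4 lookahead=) remaining=[) - ( id + id ) $]
Step 11: shift ). Stack=[( E )] ptr=5 lookahead=- remaining=[- ( id + id ) $]
Step 12: reduce F->( E ). Stack=[F] ptr=5 lookahead=- remaining=[- ( id + id ) $]
Step 13: reduce T->F. Stack=[T] ptr=5 lookahead=- remaining=[- ( id + id ) $]
Step 14: reduce E->T. Stack=[E] ptr=5 lookahead=- remaining=[- ( id + id ) $]
Step 15: shift -. Stack=[E -] ptr=6 lookahead=( remaining=[( id + id ) $]
Step 16: shift (. Stack=[E - (] ptr=7 lookahead=id remaining=[id + id ) $]
Step 17: shift id. Stack=[E - ( id] ptr=8 lookahead=+ remaining=[+ id ) $]
Step 18: reduce F->id. Stack=[E - ( F] ptr=8 lookahead=+ remaining=[+ id ) $]
Step 19: reduce T->F. Stack=[E - ( T] ptr=8 lookahead=+ remaining=[+ id ) $]
Step 20: reduce E->T. Stack=[E - ( E] ptr=8 lookahead=+ remaining=[+ id ) $]
Step 21: shift +. Stack=[E - ( E +] ptr=9 lookahead=id remaining=[id ) $]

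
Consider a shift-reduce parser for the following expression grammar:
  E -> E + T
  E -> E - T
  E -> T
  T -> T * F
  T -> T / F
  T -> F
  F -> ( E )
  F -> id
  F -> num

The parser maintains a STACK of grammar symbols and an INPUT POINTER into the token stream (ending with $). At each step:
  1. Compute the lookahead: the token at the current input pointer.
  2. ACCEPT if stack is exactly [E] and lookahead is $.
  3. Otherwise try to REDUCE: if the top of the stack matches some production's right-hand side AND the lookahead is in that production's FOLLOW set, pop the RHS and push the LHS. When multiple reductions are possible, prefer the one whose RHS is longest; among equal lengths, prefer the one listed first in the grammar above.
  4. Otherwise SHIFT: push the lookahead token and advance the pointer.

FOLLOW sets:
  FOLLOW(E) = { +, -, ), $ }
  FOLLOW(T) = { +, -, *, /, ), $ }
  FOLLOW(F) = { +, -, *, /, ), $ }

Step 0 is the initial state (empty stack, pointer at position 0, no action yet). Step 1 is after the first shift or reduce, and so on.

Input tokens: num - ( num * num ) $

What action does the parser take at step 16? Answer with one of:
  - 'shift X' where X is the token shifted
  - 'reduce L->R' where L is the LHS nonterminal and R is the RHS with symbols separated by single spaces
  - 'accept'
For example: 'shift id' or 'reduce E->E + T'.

Answer: reduce F->( E )

Derivation:
Step 1: shift num. Stack=[num] ptr=1 lookahead=- remaining=[- ( num * num ) $]
Step 2: reduce F->num. Stack=[F] ptr=1 lookahead=- remaining=[- ( num * num ) $]
Step 3: reduce T->F. Stack=[T] ptr=1 lookahead=- remaining=[- ( num * num ) $]
Step 4: reduce E->T. Stack=[E] ptr=1 lookahead=- remaining=[- ( num * num ) $]
Step 5: shift -. Stack=[E -] ptr=2 lookahead=( remaining=[( num * num ) $]
Step 6: shift (. Stack=[E - (] ptr=3 lookahead=num remaining=[num * num ) $]
Step 7: shift num. Stack=[E - ( num] ptr=4 lookahead=* remaining=[* num ) $]
Step 8: reduce F->num. Stack=[E - ( F] ptr=4 lookahead=* remaining=[* num ) $]
Step 9: reduce T->F. Stack=[E - ( T] ptr=4 lookahead=* remaining=[* num ) $]
Step 10: shift *. Stack=[E - ( T *] ptr=5 lookahead=num remaining=[num ) $]
Step 11: shift num. Stack=[E - ( T * num] ptr=6 lookahead=) remaining=[) $]
Step 12: reduce F->num. Stack=[E - ( T * F] ptr=6 lookahead=) remaining=[) $]
Step 13: reduce T->T * F. Stack=[E - ( T] ptr=6 lookahead=) remaining=[) $]
Step 14: reduce E->T. Stack=[E - ( E] ptr=6 lookahead=) remaining=[) $]
Step 15: shift ). Stack=[E - ( E )] ptr=7 lookahead=$ remaining=[$]
Step 16: reduce F->( E ). Stack=[E - F] ptr=7 lookahead=$ remaining=[$]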